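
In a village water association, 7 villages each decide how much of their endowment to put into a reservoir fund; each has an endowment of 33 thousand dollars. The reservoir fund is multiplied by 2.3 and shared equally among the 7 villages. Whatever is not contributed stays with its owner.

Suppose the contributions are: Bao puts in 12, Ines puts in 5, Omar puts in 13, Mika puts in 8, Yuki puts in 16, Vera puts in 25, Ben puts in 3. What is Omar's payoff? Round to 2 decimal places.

46.94 thousand dollars

Total contributed: 12 + 5 + 13 + 8 + 16 + 25 + 3 = 82.
Each receives 2.3 × 82 / 7 = 26.94 from the reservoir fund.
Omar keeps 33 − 13 = 20, so Omar's payoff is 20 + 26.94 = 46.94.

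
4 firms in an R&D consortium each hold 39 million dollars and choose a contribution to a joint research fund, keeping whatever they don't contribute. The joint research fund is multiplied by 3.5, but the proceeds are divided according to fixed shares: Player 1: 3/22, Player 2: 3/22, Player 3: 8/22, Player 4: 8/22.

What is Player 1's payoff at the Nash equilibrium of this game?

76.23 million dollars

Each unit j contributes comes back to j as 3.5 × (j's share), so j prefers to contribute only if that share exceeds 1/3.5 = 0.2857; otherwise keeping the unit dominates.
Player 3 and Player 4 are above the threshold, contributing 39 each; the remaining 2 contribute 0. Total contributed: 78.
Player 1 keeps 39 and receives 3.5 × 78 × 3/22 = 37.23 from the joint research fund, for a payoff of 76.23.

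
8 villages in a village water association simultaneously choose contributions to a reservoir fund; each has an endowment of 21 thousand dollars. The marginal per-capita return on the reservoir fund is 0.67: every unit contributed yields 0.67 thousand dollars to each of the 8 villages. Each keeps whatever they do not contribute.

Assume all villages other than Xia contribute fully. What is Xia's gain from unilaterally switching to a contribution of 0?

6.93 thousand dollars

Switching from a contribution of 21 to 0 lets Xia keep an extra 21 thousand dollars, but lowers the reservoir fund by 21, which costs Xia their own share of that drop: 0.67 × 21 = 14.07.
Net gain = 21 − 14.07 = 6.93. The private return per contributed unit (0.67) is below 1, so free-riding is indeed the best response regardless of what the others do.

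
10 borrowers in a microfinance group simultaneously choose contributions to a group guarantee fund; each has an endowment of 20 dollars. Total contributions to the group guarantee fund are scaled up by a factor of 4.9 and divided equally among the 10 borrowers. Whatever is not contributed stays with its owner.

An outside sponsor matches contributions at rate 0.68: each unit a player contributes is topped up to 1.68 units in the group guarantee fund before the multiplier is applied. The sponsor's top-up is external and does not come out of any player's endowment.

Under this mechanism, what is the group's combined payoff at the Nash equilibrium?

200.00 dollars

The effective private return is 4.9 × 1.68 / 10 = 0.8232, which is still under 1, so the mechanism doesn't change anyone's dominant strategy: zero contribution.
Everyone keeps their endowment and the group total is 10 × 20 = 200.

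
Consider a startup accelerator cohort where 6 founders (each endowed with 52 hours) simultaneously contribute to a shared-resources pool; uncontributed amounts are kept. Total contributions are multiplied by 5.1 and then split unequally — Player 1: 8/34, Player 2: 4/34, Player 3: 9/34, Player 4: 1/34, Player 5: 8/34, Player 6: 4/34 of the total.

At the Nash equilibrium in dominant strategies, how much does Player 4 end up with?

75.40 hours

Each unit j contributes comes back to j as 5.1 × (j's share), so j prefers to contribute only if that share exceeds 1/5.1 = 0.1961; otherwise keeping the unit dominates.
Player 1, Player 3 and Player 5 clear that bar, contributing 52 each; the remaining 3 contribute 0. Total contributed: 156.
Player 4 keeps 52 and receives 5.1 × 156 × 1/34 = 23.40 from the shared-resources pool, for a payoff of 75.40.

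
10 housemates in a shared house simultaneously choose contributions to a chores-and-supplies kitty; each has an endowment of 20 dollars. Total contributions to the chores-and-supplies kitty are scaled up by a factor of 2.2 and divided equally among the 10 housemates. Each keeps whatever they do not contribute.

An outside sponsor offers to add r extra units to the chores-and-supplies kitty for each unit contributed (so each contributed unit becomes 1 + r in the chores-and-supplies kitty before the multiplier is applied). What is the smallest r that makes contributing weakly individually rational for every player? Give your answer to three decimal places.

With matching at rate r, one contributed unit becomes (1 + r) in the chores-and-supplies kitty and returns 2.2 × (1 + r) / 10 to the contributor.
Setting this equal to 1: 1 + r = 10/2.2 = 4.5455.
So the minimum matching rate is r = 4.5455 − 1 = 3.545.

3.545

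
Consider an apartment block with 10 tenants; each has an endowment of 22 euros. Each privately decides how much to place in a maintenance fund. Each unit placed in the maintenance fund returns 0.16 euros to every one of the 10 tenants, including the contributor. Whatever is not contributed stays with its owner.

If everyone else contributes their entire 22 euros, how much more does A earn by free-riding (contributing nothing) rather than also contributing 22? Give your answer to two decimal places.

Switching from a contribution of 22 to 0 lets A keep an extra 22 euros, but lowers the maintenance fund by 22, which costs A their own share of that drop: 0.16 × 22 = 3.52.
Net gain = 22 − 3.52 = 18.48. The private return per contributed unit (0.16) is below 1, so free-riding is indeed the best response regardless of what the others do.

18.48 euros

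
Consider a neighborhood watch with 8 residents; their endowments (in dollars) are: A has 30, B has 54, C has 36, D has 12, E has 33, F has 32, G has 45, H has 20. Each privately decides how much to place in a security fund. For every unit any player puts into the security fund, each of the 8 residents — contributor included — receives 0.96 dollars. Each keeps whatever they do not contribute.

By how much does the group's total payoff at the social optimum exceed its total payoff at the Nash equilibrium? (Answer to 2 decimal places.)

The private return per contributed unit is 0.96 < 1 for everyone, so the Nash equilibrium is zero contribution and the group total is Σ E_j = 30 + 54 + 36 + 12 + 33 + 32 + 45 + 20 = 262.
Each contributed unit returns 7.680 to the group, so the social optimum is full contribution by everyone: group total = 7.680 × 262 = 2012.16.
Efficiency loss = (7.680 − 1) × 262 = 1750.16.

1750.16 dollars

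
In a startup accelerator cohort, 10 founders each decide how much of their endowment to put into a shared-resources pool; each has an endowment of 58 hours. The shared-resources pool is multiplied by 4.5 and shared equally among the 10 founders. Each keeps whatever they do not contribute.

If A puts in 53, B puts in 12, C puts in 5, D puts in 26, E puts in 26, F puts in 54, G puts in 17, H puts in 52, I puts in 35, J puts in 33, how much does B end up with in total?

186.85 hours

Total contributed: 53 + 12 + 5 + 26 + 26 + 54 + 17 + 52 + 35 + 33 = 313.
Each receives 4.5 × 313 / 10 = 140.85 from the shared-resources pool.
B keeps 58 − 12 = 46, so B's payoff is 46 + 140.85 = 186.85.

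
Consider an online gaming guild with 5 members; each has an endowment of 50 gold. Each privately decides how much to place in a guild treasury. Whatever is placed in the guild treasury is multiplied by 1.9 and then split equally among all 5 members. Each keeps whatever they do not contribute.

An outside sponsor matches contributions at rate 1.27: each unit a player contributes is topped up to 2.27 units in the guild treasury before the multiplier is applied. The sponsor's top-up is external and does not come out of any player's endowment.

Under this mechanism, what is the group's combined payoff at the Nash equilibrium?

The effective private return is 1.9 × 2.27 / 5 = 0.8626, which is still under 1, so the mechanism doesn't change anyone's dominant strategy: zero contribution.
At the Nash equilibrium no one contributes; group total payoff = 5 × 50 = 250.

250.00 gold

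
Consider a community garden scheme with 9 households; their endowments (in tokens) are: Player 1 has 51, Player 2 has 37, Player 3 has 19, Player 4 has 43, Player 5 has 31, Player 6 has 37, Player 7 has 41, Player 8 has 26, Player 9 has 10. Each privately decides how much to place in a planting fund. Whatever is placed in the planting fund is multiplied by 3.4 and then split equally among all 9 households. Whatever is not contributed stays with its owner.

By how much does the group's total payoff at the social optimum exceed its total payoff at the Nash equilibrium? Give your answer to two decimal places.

708.00 tokens

The private return per contributed unit is 3.4/9 = 0.3778 < 1 for every player regardless of endowment, so the Nash equilibrium is zero contribution and the group total is Σ E_j = 51 + 37 + 19 + 43 + 31 + 37 + 41 + 26 + 10 = 295.
Each contributed unit returns 3.400 to the group, so the social optimum is full contribution by everyone: group total = 3.400 × 295 = 1003.00.
Efficiency loss = (3.400 − 1) × 295 = 708.00.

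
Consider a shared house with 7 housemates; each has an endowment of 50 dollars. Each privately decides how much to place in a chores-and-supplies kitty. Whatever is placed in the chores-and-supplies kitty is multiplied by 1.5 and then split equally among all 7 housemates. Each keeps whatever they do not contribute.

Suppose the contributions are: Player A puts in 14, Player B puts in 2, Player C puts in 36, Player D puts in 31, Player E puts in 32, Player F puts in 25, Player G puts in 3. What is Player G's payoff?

Total contributed: 14 + 2 + 36 + 31 + 32 + 25 + 3 = 143.
Each receives 1.5 × 143 / 7 = 30.64 from the chores-and-supplies kitty.
Player G keeps 50 − 3 = 47, so Player G's payoff is 47 + 30.64 = 77.64.

77.64 dollars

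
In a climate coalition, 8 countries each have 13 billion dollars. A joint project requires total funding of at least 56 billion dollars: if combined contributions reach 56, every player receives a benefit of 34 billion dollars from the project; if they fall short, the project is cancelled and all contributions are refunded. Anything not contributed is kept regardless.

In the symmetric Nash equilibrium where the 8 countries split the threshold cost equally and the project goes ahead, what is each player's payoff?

40 billion dollars

Equal share of the threshold: 56/8 = 7.
At this profile no one gains by cutting their contribution: any cut drops the total below 56, the project is cancelled, contributions are refunded, and the deviator ends with 13, which is less than 13 − 7 + 34 = 40. Contributing more than 7 just wastes the excess. So contributing exactly 7 is a best response.
Each player's payoff: 13 − 7 + 34 = 40.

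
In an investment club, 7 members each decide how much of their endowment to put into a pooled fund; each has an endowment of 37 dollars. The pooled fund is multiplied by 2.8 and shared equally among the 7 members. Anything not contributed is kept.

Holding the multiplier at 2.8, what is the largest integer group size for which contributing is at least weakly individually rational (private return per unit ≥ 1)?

2

Private return per unit is 2.8/(group size), which is ≥ 1 whenever the group size is ≤ 2.8.
The largest such integer is 2.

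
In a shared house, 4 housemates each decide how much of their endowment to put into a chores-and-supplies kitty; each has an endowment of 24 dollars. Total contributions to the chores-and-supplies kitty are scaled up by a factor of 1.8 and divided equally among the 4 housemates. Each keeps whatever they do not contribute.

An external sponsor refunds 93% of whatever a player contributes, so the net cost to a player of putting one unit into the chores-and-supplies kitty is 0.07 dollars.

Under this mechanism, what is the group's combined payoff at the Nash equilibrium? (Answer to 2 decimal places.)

262.08 dollars

Under the mechanism each unit contributed yields (1.8/4) / 0.07 = 6.4286 back to its contributor per unit of net cost, which exceeds 1, making full contribution the dominant choice for everyone.
At the Nash equilibrium everyone contributes 24. Group total payoff = 4 × (24 × 0.93 + 1.8 × 24) = 262.08.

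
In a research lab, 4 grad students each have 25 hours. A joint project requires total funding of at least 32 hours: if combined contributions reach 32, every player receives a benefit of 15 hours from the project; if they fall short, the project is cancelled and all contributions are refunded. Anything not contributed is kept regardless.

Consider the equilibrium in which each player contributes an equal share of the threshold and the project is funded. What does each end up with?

32 hours

Equal share of the threshold: 32/4 = 8.
At this profile no one gains by cutting their contribution: any cut drops the total below 32, the project is cancelled, contributions are refunded, and the deviator ends with 25, which is less than 25 − 8 + 15 = 32. Contributing more than 8 just wastes the excess. So contributing exactly 8 is a best response.
Each player's payoff: 25 − 8 + 15 = 32.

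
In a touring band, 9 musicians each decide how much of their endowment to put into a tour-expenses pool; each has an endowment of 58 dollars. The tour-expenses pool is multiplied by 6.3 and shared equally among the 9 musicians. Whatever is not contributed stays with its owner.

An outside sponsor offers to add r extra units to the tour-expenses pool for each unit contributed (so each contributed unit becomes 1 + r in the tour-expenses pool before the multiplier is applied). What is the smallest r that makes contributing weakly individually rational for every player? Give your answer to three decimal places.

With matching at rate r, one contributed unit becomes (1 + r) in the tour-expenses pool and returns 6.3 × (1 + r) / 9 to the contributor.
Setting this equal to 1: 1 + r = 9/6.3 = 1.4286.
So the minimum matching rate is r = 1.4286 − 1 = 0.429.

0.429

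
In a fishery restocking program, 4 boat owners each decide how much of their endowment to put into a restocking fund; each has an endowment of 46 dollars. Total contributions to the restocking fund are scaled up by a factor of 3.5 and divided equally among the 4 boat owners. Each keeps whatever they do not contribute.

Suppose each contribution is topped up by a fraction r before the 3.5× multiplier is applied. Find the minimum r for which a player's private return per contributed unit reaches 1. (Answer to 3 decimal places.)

0.143

With matching at rate r, one contributed unit becomes (1 + r) in the restocking fund and returns 3.5 × (1 + r) / 4 to the contributor.
Setting this equal to 1: 1 + r = 4/3.5 = 1.1429.
So the minimum matching rate is r = 1.1429 − 1 = 0.143.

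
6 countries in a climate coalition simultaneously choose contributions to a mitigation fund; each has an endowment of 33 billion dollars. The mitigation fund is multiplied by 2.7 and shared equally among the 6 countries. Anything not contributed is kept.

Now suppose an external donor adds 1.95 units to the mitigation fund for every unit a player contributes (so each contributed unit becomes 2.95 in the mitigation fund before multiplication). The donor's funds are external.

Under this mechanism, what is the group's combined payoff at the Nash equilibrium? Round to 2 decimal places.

With the mechanism, a contributed unit returns 2.7 × 2.95 / 6 = 1.3275 per unit of net cost to the contributor — now above 1 — so contributing fully is weakly dominant for every player.
So the Nash equilibrium is full contribution by all 6; the group earns 2.7 × 2.95 × 198 = 1577.07.

1577.07 billion dollars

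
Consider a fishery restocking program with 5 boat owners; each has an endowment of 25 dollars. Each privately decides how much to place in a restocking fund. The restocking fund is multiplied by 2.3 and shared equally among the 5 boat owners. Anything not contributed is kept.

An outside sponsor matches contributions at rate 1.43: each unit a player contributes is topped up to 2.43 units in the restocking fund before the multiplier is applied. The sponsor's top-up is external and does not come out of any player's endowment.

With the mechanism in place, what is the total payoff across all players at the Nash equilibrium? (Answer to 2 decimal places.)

The effective private return per unit is now 2.3 × 2.43 / 5 = 1.1178 > 1, so every player's dominant strategy flips to full contribution.
So the Nash equilibrium is full contribution by all 5; the group earns 2.3 × 2.43 × 125 = 698.63.

698.63 dollars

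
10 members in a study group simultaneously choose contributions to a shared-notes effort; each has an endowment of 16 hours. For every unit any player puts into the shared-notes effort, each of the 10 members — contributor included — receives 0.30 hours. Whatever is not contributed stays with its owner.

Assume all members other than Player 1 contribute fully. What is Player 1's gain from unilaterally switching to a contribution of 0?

11.20 hours

Switching from a contribution of 16 to 0 lets Player 1 keep an extra 16 hours, but lowers the shared-notes effort by 16, which costs Player 1 their own share of that drop: 0.30 × 16 = 4.80.
Net gain = 16 − 4.80 = 11.20. The private return per contributed unit (0.30) is below 1, so free-riding is indeed the best response regardless of what the others do.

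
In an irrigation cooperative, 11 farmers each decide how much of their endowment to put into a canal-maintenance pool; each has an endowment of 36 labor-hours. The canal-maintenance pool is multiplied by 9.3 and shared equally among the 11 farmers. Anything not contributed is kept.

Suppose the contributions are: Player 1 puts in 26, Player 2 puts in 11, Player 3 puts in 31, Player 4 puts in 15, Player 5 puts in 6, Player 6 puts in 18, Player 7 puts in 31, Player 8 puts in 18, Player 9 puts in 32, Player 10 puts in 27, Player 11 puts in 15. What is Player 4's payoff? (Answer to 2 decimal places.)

Total contributed: 26 + 11 + 31 + 15 + 6 + 18 + 31 + 18 + 32 + 27 + 15 = 230.
Each receives 9.3 × 230 / 11 = 194.45 from the canal-maintenance pool.
Player 4 keeps 36 − 15 = 21, so Player 4's payoff is 21 + 194.45 = 215.45.

215.45 labor-hours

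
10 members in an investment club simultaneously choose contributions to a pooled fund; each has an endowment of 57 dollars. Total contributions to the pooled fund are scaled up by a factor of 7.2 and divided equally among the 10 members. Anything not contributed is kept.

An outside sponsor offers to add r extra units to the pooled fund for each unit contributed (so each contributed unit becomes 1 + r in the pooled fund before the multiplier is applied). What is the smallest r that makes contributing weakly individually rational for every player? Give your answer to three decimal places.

0.389

With matching at rate r, one contributed unit becomes (1 + r) in the pooled fund and returns 7.2 × (1 + r) / 10 to the contributor.
Setting this equal to 1: 1 + r = 10/7.2 = 1.3889.
So the minimum matching rate is r = 1.3889 − 1 = 0.389.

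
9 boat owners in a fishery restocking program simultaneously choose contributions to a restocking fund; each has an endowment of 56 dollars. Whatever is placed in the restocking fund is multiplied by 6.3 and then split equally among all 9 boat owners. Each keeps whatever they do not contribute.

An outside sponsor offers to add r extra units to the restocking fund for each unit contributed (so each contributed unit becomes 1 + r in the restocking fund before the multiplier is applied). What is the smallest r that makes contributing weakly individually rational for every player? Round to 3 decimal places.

With matching at rate r, one contributed unit becomes (1 + r) in the restocking fund and returns 6.3 × (1 + r) / 9 to the contributor.
Setting this equal to 1: 1 + r = 9/6.3 = 1.4286.
So the minimum matching rate is r = 1.4286 − 1 = 0.429.

0.429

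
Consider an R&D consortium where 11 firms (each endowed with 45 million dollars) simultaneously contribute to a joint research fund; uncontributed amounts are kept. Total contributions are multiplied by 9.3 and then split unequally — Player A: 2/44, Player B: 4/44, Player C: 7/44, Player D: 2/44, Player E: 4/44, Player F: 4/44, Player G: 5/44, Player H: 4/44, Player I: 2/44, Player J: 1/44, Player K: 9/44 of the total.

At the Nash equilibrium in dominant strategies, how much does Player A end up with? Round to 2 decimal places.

For player j, contributing a unit is worthwhile iff 9.3 × (j's share) ≥ 1, i.e. iff j's share is at least 0.1075.
Player C, Player G and Player K are above the threshold, contributing 45 each; the remaining 8 contribute 0. Total contributed: 135.
Player A keeps 45 and receives 9.3 × 135 × 2/44 = 57.07 from the joint research fund, for a payoff of 102.07.

102.07 million dollars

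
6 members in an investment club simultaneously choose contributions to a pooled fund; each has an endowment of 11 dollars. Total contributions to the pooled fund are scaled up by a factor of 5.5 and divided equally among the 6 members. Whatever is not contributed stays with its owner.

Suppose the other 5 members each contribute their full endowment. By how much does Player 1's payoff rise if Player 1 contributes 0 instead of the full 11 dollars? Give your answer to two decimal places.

Switching from a contribution of 11 to 0 lets Player 1 keep an extra 11 dollars, but lowers the pooled fund by 11, which costs Player 1 their own share of that drop: 5.5/6 × 11 = 10.08.
Net gain = 11 − 10.08 = 0.92. The private return per contributed unit (0.9167) is below 1, so free-riding is indeed the best response regardless of what the others do.

0.92 dollars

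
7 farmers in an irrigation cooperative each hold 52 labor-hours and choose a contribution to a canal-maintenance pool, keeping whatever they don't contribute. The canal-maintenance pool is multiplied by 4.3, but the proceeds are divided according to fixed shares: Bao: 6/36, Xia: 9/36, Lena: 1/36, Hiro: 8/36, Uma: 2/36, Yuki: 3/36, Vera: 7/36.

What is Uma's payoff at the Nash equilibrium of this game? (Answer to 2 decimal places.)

Player j's private return per contributed unit is 4.3 × (j's share). Contributing is weakly dominant for j when that share is at least 1/4.3 = 0.2326, and contributing 0 is dominant otherwise.
Only Xia (9/36) clears that bar, contributing 52; the remaining 6 contribute 0. Total contributed: 52.
Uma keeps 52 and receives 4.3 × 52 × 2/36 = 12.42 from the canal-maintenance pool, for a payoff of 64.42.

64.42 labor-hours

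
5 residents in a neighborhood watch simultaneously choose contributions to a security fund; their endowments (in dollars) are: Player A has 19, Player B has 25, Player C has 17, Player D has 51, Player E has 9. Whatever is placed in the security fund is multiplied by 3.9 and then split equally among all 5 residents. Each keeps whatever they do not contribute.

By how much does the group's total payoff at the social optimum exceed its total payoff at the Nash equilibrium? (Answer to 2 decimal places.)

The private return per contributed unit is 3.9/5 = 0.7800 < 1 for every player regardless of endowment, so the Nash equilibrium is zero contribution and the group total is Σ E_j = 19 + 25 + 17 + 51 + 9 = 121.
Each contributed unit returns 3.900 to the group, so the social optimum is full contribution by everyone: group total = 3.900 × 121 = 471.90.
Efficiency loss = (3.900 − 1) × 121 = 350.90.

350.90 dollars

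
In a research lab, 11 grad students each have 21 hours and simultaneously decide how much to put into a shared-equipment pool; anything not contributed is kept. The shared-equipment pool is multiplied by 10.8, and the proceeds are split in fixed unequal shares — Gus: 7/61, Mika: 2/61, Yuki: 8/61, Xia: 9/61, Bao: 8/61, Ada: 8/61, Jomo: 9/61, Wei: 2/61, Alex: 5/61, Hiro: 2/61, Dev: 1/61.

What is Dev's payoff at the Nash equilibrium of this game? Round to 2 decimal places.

43.31 hours

A player with share s gets back 10.8·s per unit contributed, so full contribution is dominant for anyone with s > 1/10.8 = 0.0926 and zero contribution is dominant for anyone below.
Gus, Yuki, Xia, Bao, Ada and Jomo are above the threshold, contributing 21 each; the remaining 5 contribute 0. Total contributed: 126.
Dev keeps 21 and receives 10.8 × 126 × 1/61 = 22.31 from the shared-equipment pool, for a payoff of 43.31.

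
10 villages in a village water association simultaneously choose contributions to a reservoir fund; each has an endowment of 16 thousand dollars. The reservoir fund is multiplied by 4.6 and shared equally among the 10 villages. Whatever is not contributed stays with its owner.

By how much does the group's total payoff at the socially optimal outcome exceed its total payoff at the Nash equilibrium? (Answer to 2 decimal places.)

Each contributed unit returns 4.6/10 = 0.4600 to its contributor — below 1 — so contributing 0 is dominant for every player. At the Nash equilibrium everyone keeps their 16, and the group total is 10 × 16 = 160.
Each contributed unit returns 4.600 to the group as a whole (0.4600 to each of 10 players), which exceeds 1, so the social optimum is full contribution: group total = 4.600 × 160 = 736.00.
Efficiency loss = 736.00 − 160 = 576.00.

576.00 thousand dollars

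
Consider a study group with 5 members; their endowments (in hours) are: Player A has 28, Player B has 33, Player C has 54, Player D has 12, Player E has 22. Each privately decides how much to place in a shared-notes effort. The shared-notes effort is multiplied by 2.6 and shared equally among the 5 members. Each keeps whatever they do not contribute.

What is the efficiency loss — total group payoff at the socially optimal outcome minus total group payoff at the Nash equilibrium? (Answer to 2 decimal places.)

The private return per contributed unit is 2.6/5 = 0.5200 < 1 for every player regardless of endowment, so the Nash equilibrium is zero contribution and the group total is Σ E_j = 28 + 33 + 54 + 12 + 22 = 149.
Each contributed unit returns 2.600 to the group, so the social optimum is full contribution by everyone: group total = 2.600 × 149 = 387.40.
Efficiency loss = (2.600 − 1) × 149 = 238.40.

238.40 hours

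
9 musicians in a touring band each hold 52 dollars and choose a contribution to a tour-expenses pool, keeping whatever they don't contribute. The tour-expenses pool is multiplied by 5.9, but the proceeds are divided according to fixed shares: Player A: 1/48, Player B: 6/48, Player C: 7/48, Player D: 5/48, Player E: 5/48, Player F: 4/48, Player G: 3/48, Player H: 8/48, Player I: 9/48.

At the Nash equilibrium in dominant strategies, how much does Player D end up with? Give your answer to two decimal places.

83.96 dollars

Each unit j contributes comes back to j as 5.9 × (j's share), so j prefers to contribute only if that share exceeds 1/5.9 = 0.1695; otherwise keeping the unit dominates.
The only share above 0.1695 is Player I's 9/48, contributing 52; the remaining 8 contribute 0. Total contributed: 52.
Player D keeps 52 and receives 5.9 × 52 × 5/48 = 31.96 from the tour-expenses pool, for a payoff of 83.96.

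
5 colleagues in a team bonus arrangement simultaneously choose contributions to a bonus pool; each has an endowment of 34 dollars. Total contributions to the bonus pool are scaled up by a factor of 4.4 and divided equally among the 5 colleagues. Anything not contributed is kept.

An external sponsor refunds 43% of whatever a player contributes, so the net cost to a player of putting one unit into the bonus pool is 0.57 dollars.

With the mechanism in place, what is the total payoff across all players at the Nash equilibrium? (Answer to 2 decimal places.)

821.10 dollars

The effective private return per unit is now (4.4/5) / 0.57 = 1.5439 > 1, so every player's dominant strategy flips to full contribution.
So the Nash equilibrium is full contribution by all 5; the group earns 5 × (34 × 0.43 + 4.4 × 34) = 821.10.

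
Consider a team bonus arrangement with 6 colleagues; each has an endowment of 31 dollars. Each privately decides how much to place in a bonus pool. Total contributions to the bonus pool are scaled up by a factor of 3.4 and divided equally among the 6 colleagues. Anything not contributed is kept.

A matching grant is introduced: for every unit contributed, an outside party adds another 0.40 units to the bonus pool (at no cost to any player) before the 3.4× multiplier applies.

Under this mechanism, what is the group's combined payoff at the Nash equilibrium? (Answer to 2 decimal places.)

Even with the mechanism, each unit contributed returns only 3.4 × 1.40 / 6 = 0.7933 per unit of net cost, so contributing nothing is still dominant.
Everyone keeps their endowment and the group total is 6 × 31 = 186.

186.00 dollars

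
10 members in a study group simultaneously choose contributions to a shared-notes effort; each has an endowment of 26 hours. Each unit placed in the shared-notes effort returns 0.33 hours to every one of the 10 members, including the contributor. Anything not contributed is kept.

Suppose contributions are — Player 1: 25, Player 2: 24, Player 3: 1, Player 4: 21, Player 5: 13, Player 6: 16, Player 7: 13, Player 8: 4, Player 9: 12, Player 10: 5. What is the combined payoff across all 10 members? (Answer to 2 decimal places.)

Total contributed: 25 + 24 + 1 + 21 + 13 + 16 + 13 + 4 + 12 + 5 = 134; total kept: 10 × 26 − 134 = 126.
The shared-notes effort pays out 0.33 × 10 × 134 = 442.20 in aggregate.
Group total = 126 + 442.20 = 568.20.

568.20 hours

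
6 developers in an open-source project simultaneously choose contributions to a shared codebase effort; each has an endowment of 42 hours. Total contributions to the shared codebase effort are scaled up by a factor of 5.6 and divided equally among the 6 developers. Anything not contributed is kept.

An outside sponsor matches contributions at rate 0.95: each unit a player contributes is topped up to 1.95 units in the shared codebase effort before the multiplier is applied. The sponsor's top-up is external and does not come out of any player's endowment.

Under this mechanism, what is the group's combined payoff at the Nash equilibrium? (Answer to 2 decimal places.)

With the mechanism, a contributed unit returns 5.6 × 1.95 / 6 = 1.8200 per unit of net cost to the contributor — now above 1 — so contributing fully is weakly dominant for every player.
So the Nash equilibrium is full contribution by all 6; the group earns 5.6 × 1.95 × 252 = 2751.84.

2751.84 hours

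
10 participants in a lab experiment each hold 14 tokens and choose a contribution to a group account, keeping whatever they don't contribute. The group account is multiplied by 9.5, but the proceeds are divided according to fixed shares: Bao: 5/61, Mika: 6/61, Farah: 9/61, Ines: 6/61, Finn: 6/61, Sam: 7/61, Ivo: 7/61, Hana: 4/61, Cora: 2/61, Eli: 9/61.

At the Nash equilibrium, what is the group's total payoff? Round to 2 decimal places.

616.00 tokens

Each unit j contributes comes back to j as 9.5 × (j's share), so j prefers to contribute only if that share exceeds 1/9.5 = 0.1053; otherwise keeping the unit dominates.
Farah, Sam, Ivo and Eli are above the threshold, contributing 14 each; the remaining 6 contribute 0. Total contributed: 56.
The group account pays out 9.5 × 56 = 532.00 in total (split across the unequal shares, but the aggregate is all that matters for the group sum).
The 6 free-riders keep 14 each, adding 84. Group total = 84 + 532.00 = 616.00.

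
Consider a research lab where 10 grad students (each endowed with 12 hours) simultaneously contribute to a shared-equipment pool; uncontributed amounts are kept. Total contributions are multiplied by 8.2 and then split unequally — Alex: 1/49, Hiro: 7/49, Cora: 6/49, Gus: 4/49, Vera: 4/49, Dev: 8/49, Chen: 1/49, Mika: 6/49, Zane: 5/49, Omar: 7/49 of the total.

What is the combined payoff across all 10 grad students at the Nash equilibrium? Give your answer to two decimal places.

Player j's private return per contributed unit is 8.2 × (j's share). Contributing is weakly dominant for j when that share is at least 1/8.2 = 0.1220, and contributing 0 is dominant otherwise.
Hiro, Cora, Dev, Mika and Omar are above the threshold, contributing 12 each; the remaining 5 contribute 0. Total contributed: 60.
The shared-equipment pool pays out 8.2 × 60 = 492.00 in total (split across the unequal shares, but the aggregate is all that matters for the group sum).
The 5 free-riders keep 12 each, adding 60. Group total = 60 + 492.00 = 552.00.

552.00 hours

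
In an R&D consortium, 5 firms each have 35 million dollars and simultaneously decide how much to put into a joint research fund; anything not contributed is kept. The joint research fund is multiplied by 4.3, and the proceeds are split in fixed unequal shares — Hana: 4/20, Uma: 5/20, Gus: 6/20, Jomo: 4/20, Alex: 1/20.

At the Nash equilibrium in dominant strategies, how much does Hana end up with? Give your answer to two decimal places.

Each unit j contributes comes back to j as 4.3 × (j's share), so j prefers to contribute only if that share exceeds 1/4.3 = 0.2326; otherwise keeping the unit dominates.
The shares above 0.2326 belong to Uma and Gus, contributing 35 each; the remaining 3 contribute 0. Total contributed: 70.
Hana keeps 35 and receives 4.3 × 70 × 4/20 = 60.20 from the joint research fund, for a payoff of 95.20.

95.20 million dollars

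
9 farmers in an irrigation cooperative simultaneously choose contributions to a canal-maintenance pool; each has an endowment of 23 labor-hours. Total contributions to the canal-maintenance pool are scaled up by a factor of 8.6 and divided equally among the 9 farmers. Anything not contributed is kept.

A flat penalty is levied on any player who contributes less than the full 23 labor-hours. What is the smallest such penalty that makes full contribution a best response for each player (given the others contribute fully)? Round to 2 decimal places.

1.02 labor-hours

Given the others contribute fully, the best deviation is to contribute 0 (any partial contribution still incurs the fine and gives up units whose private return 0.9556 is below 1).
Deviating from 23 to 0 saves 23 labor-hours but forfeits the deviator's share of the drop in the canal-maintenance pool: 8.6/9 × 23 = 21.98.
So the deviation gain is 23 − 21.98 = 1.02, and the fine must be at least 1.02 labor-hours to wipe it out.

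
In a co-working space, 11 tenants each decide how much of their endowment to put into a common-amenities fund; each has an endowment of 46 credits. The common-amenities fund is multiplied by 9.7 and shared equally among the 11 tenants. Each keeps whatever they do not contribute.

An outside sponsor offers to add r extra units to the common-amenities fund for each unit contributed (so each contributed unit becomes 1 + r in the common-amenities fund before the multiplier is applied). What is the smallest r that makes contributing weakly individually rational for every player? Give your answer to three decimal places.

0.134

With matching at rate r, one contributed unit becomes (1 + r) in the common-amenities fund and returns 9.7 × (1 + r) / 11 to the contributor.
Setting this equal to 1: 1 + r = 11/9.7 = 1.1340.
So the minimum matching rate is r = 1.1340 − 1 = 0.134.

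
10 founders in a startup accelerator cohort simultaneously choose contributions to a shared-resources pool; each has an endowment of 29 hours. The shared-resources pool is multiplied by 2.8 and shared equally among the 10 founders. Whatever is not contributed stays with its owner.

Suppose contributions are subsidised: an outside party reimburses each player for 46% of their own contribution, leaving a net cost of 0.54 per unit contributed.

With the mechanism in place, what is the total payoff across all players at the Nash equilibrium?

290.00 hours

Even with the mechanism, each unit contributed returns only (2.8/10) / 0.54 = 0.5185 per unit of net cost, so contributing nothing is still dominant.
At the Nash equilibrium no one contributes; group total payoff = 10 × 29 = 290.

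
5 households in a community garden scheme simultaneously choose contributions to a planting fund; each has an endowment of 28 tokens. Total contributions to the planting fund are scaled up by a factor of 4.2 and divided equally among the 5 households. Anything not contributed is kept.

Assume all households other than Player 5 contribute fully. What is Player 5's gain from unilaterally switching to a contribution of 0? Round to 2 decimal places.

Switching from a contribution of 28 to 0 lets Player 5 keep an extra 28 tokens, but lowers the planting fund by 28, which costs Player 5 their own share of that drop: 4.2/5 × 28 = 23.52.
Net gain = 28 − 23.52 = 4.48. The private return per contributed unit (0.8400) is below 1, so free-riding is indeed the best response regardless of what the others do.

4.48 tokens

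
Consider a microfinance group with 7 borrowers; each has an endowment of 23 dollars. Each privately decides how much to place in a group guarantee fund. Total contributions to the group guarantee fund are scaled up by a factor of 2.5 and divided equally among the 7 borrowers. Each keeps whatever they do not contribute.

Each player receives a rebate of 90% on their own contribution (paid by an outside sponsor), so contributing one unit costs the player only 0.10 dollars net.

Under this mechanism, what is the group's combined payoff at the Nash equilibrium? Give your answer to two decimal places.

Under the mechanism each unit contributed yields (2.5/7) / 0.10 = 3.5714 back to its contributor per unit of net cost, which exceeds 1, making full contribution the dominant choice for everyone.
At the Nash equilibrium everyone contributes 23. Group total payoff = 7 × (23 × 0.90 + 2.5 × 23) = 547.40.

547.40 dollars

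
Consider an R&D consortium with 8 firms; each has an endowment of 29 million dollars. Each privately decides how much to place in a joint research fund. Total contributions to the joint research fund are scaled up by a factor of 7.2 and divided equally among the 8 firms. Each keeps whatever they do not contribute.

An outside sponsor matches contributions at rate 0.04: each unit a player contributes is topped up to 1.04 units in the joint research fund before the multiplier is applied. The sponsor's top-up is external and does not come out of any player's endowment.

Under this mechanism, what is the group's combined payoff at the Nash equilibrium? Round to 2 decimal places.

Even with the mechanism, each unit contributed returns only 7.2 × 1.04 / 8 = 0.9360 per unit of net cost, so contributing nothing is still dominant.
Everyone keeps their endowment and the group total is 8 × 29 = 232.

232.00 million dollars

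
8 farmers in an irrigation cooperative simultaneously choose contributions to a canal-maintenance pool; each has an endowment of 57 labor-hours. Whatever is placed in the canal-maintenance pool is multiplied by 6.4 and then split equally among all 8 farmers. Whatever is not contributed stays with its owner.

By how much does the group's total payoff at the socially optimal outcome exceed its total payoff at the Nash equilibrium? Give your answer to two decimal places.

Each contributed unit returns 6.4/8 = 0.8000 to its contributor — below 1 — so contributing 0 is dominant for every player. At the Nash equilibrium everyone keeps their 57, and the group total is 8 × 57 = 456.
Each contributed unit returns 6.400 to the group as a whole (0.8000 to each of 8 players), which exceeds 1, so the social optimum is full contribution: group total = 6.400 × 456 = 2918.40.
Efficiency loss = 2918.40 − 456 = 2462.40.

2462.40 labor-hours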